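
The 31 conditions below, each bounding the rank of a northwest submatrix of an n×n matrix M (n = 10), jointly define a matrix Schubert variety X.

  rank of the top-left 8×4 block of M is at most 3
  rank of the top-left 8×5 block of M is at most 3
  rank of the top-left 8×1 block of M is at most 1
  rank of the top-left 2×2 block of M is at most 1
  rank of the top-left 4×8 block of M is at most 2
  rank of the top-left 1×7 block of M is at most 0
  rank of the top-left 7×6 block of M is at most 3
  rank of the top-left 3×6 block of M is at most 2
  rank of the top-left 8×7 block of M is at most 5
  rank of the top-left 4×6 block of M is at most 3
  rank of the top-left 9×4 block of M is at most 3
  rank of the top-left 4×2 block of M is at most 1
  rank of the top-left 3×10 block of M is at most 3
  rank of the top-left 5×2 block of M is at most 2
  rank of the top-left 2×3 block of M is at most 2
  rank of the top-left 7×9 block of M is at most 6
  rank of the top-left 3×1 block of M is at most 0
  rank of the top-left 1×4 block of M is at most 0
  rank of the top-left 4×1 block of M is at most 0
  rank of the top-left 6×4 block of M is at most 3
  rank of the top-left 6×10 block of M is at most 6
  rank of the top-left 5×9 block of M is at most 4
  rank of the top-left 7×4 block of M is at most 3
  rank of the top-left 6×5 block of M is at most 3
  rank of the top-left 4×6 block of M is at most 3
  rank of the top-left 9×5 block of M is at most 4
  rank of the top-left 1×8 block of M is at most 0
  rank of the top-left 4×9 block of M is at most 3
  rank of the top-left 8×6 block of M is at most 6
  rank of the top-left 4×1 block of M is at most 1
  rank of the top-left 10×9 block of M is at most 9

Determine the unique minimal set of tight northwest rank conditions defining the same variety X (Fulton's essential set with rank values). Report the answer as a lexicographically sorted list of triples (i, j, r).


Computing R[i][j] = min implied NW-rank bound (n=10, 31 conditions):

  R[1]: 0, 0, 0, 0, 0, 0, 0, 0, 1, 1
  R[2]: 0, 1, 1, 1, 1, 1, 1, 1, 2, 2
  R[3]: 0, 1, 2, 2, 2, 2, 2, 2, 3, 3
  R[4]: 0, 1, 2, 2, 2, 2, 2, 2, 3, 4
  R[5]: 1, 2, 3, 3, 3, 3, 3, 3, 4, 5
  R[6]: 1, 2, 3, 3, 3, 3, 4, 4, 5, 6
  R[7]: 1, 2, 3, 3, 3, 3, 4, 5, 6, 7
  R[8]: 1, 2, 3, 3, 3, 4, 5, 6, 7, 8
  R[9]: 1, 2, 3, 3, 4, 5, 6, 7, 8, 9
  R[10]: 1, 2, 3, 4, 5, 6, 7, 8, 9, 10

the unique w with this rank table is (9, 2, 3, 10, 1, 7, 8, 6, 5, 4).

Rothe diagram D(w) (25 cells), 6 SE-corners (essential conditions):

[(1, 8, 0), (4, 1, 0), (4, 8, 2), (7, 6, 3), (8, 5, 3), (9, 4, 3)]


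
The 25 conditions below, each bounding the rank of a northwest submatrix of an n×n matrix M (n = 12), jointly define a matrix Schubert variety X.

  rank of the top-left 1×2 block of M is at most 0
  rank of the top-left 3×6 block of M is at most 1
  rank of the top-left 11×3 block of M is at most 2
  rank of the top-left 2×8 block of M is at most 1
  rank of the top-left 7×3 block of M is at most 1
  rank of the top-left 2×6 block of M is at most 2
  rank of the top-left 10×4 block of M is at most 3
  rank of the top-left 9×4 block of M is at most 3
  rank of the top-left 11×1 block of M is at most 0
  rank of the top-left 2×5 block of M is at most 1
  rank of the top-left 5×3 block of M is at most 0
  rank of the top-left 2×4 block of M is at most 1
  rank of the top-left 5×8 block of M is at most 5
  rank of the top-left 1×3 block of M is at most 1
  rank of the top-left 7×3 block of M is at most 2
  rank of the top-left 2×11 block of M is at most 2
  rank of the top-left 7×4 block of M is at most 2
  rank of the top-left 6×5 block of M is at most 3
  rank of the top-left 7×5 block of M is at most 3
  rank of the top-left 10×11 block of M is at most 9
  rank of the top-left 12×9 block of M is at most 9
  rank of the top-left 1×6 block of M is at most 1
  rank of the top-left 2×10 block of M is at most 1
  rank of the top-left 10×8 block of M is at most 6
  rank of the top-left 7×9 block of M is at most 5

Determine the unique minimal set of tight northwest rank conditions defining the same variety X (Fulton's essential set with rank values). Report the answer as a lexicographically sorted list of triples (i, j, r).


The tightest implied rank at each (i,j), from the 25 conditions:

  0 0 0 1 1 1 1 1 1 1 1 1
  0 0 0 1 1 1 1 1 1 1 2 2
  0 0 0 1 1 1 2 2 2 2 3 3
  0 0 0 1 2 2 3 3 3 3 4 4
  0 0 0 1 2 3 4 4 4 4 5 5
  0 1 1 2 3 4 5 5 5 5 6 6
  0 1 1 2 3 4 5 5 5 6 7 7
  0 1 2 3 4 5 6 6 6 7 8 8
  0 1 2 3 4 5 6 6 7 8 9 9
  0 1 2 3 4 5 6 6 7 8 9 10
  0 1 2 3 4 5 6 7 8 9 10 11
  1 2 3 4 5 6 7 8 9 10 11 12

second differences of R give the permutation w = (4, 11, 7, 5, 6, 2, 10, 3, 9, 12, 8, 1).

|D(w)|=34, |Ess(w)|=7:

[(2, 10, 1), (3, 6, 1), (5, 3, 0), (7, 3, 1), (7, 9, 5), (10, 8, 6), (11, 1, 0)]


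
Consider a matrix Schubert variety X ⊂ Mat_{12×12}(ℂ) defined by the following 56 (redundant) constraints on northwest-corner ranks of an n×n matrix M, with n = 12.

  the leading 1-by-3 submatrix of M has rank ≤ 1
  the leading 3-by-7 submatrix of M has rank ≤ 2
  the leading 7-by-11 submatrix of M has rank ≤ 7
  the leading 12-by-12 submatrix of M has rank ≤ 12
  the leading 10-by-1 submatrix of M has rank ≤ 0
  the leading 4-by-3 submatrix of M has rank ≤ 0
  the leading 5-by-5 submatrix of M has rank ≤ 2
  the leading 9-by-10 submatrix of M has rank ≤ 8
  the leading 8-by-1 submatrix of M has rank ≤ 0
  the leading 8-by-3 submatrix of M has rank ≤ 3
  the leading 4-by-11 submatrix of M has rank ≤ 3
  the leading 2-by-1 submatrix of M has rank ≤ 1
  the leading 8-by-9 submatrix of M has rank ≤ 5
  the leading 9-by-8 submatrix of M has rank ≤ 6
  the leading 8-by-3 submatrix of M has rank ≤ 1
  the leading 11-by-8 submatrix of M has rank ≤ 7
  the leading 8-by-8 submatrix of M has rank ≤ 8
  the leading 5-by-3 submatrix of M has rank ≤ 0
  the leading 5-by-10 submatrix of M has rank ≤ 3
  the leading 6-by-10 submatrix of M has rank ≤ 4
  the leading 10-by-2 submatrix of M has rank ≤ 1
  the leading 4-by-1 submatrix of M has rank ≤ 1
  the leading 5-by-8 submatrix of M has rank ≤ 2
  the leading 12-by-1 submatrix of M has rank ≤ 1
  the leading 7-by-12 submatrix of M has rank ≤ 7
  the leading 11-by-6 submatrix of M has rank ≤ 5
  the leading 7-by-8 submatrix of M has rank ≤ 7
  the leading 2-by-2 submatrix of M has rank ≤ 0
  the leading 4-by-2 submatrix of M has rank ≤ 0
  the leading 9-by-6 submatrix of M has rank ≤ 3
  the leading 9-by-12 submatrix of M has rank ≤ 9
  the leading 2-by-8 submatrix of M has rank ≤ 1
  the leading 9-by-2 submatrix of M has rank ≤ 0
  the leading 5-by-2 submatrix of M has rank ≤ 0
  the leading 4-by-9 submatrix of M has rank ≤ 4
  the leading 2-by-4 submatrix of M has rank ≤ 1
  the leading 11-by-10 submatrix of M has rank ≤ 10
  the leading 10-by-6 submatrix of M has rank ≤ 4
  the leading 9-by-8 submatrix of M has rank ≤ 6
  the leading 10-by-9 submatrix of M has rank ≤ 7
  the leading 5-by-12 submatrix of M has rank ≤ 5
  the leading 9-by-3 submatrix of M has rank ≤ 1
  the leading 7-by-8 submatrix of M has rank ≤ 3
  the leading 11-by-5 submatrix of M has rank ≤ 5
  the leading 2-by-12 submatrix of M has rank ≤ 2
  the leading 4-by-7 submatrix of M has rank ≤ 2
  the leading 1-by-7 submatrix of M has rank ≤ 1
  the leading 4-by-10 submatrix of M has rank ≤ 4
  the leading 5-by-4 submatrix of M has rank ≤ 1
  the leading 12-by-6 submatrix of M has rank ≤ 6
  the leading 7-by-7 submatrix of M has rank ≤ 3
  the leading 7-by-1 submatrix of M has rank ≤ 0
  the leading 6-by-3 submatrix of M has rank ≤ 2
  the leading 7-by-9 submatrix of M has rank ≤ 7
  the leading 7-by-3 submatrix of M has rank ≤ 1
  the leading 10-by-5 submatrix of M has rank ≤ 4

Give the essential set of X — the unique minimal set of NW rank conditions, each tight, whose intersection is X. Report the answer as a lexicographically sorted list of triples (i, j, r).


Recovering R(i,j) via the rank-extension bound from the 56 conditions:

  0 | 0 | 0 | 1 | 1 | 1 | 1 | 1 | 1 | 1 | 1 | 1
  0 | 0 | 0 | 1 | 1 | 1 | 1 | 1 | 2 | 2 | 2 | 2
  0 | 0 | 0 | 1 | 2 | 2 | 2 | 2 | 3 | 3 | 3 | 3
  0 | 0 | 0 | 1 | 2 | 2 | 2 | 2 | 3 | 3 | 3 | 4
  0 | 0 | 0 | 1 | 2 | 2 | 2 | 2 | 3 | 3 | 4 | 5
  0 | 0 | 1 | 2 | 3 | 3 | 3 | 3 | 4 | 4 | 5 | 6
  0 | 0 | 1 | 2 | 3 | 3 | 3 | 3 | 4 | 5 | 6 | 7
  0 | 0 | 1 | 2 | 3 | 3 | 4 | 4 | 5 | 6 | 7 | 8
  0 | 0 | 1 | 2 | 3 | 3 | 4 | 5 | 6 | 7 | 8 | 9
  0 | 1 | 2 | 3 | 4 | 4 | 5 | 6 | 7 | 8 | 9 | 10
  1 | 2 | 3 | 4 | 5 | 5 | 6 | 7 | 8 | 9 | 10 | 11
  1 | 2 | 3 | 4 | 5 | 6 | 7 | 8 | 9 | 10 | 11 | 12

second differences of R give the permutation w = (4, 9, 5, 12, 11, 3, 10, 7, 8, 2, 1, 6).

Fulton essential set (9 of the 42 Rothe cells):

[(2, 8, 1), (4, 11, 3), (5, 3, 0), (5, 8, 2), (5, 10, 3), (7, 8, 3), (9, 2, 0), (9, 6, 3), (10, 1, 0)]


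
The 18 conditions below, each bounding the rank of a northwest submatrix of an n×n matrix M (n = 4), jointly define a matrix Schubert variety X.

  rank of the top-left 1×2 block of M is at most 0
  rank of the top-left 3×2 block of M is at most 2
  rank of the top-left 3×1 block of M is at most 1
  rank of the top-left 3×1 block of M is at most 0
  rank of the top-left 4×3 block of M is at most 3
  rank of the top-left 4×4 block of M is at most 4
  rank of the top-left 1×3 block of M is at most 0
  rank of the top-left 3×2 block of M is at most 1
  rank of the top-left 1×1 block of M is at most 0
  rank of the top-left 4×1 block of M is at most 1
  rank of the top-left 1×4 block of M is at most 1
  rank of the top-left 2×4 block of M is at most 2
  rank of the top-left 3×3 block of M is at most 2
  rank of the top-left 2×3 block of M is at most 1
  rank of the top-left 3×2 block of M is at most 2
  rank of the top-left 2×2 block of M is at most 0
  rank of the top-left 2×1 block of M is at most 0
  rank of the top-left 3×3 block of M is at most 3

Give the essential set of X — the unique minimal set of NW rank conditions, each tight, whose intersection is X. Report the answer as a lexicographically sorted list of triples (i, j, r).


Rank table r_w(4×4) implied by the 18 constraints:

  0 | 0 | 0 | 1
  0 | 0 | 1 | 2
  0 | 1 | 2 | 3
  1 | 2 | 3 | 4

the unique w with this rank table is (4, 3, 2, 1).

D(w) has 6 cells with 3 SE-corners; essential set:

[(1, 3, 0), (2, 2, 0), (3, 1, 0)]


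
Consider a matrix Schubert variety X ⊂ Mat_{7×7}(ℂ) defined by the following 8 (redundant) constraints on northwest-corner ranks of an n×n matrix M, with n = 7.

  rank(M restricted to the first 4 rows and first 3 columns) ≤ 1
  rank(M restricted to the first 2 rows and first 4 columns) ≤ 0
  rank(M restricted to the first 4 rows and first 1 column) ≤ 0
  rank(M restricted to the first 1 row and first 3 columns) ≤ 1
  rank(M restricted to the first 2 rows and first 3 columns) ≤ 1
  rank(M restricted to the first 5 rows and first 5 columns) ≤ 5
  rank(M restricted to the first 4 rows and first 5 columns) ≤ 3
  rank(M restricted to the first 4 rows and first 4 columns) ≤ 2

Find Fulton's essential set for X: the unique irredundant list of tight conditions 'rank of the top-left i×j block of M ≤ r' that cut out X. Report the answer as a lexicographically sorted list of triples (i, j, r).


Recovering R(i,j) via the rank-extension bound from the 8 conditions:

  row 1: 0, 0, 0, 0, 1, 1, 1
  row 2: 0, 0, 0, 0, 1, 2, 2
  row 3: 0, 1, 1, 1, 2, 3, 3
  row 4: 0, 1, 1, 2, 3, 4, 4
  row 5: 1, 2, 2, 3, 4, 5, 5
  row 6: 1, 2, 3, 4, 5, 6, 6
  row 7: 1, 2, 3, 4, 5, 6, 7

reading off 1-entries of Δ²R: w = (5, 6, 2, 4, 1, 3, 7).

|D(w)|=11, |Ess(w)|=3:

[(2, 4, 0), (4, 1, 0), (4, 3, 1)]


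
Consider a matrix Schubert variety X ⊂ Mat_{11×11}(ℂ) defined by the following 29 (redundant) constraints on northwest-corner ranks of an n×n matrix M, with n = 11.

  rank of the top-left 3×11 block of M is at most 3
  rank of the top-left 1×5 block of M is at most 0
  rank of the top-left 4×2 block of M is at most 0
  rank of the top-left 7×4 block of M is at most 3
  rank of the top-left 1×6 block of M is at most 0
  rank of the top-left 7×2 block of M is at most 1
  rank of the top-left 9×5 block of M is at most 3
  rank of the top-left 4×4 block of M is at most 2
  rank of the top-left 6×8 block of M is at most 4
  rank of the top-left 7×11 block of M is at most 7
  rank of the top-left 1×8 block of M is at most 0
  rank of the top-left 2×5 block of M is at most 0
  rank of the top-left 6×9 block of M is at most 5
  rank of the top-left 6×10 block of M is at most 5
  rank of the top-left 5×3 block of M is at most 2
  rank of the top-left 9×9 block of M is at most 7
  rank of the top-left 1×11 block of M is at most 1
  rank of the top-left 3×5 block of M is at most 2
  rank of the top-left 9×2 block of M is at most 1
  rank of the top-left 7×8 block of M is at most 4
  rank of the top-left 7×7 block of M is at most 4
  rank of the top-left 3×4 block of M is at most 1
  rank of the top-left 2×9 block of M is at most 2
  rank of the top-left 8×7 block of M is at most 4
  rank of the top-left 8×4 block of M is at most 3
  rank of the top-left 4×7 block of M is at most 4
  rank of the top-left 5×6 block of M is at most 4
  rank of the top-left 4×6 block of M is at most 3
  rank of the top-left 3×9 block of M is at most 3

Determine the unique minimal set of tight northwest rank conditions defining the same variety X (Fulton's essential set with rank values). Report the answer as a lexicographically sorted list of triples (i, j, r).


Recovering R(i,j) via the rank-extension bound from the 29 conditions:

  row 1: 0, 0, 0, 0, 0, 0, 0, 0, 1, 1, 1
  row 2: 0, 0, 0, 0, 0, 1, 1, 1, 2, 2, 2
  row 3: 0, 0, 1, 1, 1, 2, 2, 2, 3, 3, 3
  row 4: 0, 0, 1, 2, 2, 3, 3, 3, 4, 4, 4
  row 5: 1, 1, 2, 3, 3, 4, 4, 4, 5, 5, 5
  row 6: 1, 1, 2, 3, 3, 4, 4, 4, 5, 5, 6
  row 7: 1, 1, 2, 3, 3, 4, 4, 4, 5, 6, 7
  row 8: 1, 1, 2, 3, 3, 4, 4, 5, 6, 7, 8
  row 9: 1, 1, 2, 3, 3, 4, 5, 6, 7, 8, 9
  row 10: 1, 2, 3, 4, 4, 5, 6, 7, 8, 9, 10
  row 11: 1, 2, 3, 4, 5, 6, 7, 8, 9, 10, 11

hence w(1..11) = (9, 6, 3, 4, 1, 11, 10, 8, 7, 2, 5).

D(w) has 31 cells with 8 SE-corners; essential set:

[(1, 8, 0), (2, 5, 0), (4, 2, 0), (6, 10, 5), (7, 8, 4), (8, 7, 4), (9, 2, 1), (9, 5, 3)]


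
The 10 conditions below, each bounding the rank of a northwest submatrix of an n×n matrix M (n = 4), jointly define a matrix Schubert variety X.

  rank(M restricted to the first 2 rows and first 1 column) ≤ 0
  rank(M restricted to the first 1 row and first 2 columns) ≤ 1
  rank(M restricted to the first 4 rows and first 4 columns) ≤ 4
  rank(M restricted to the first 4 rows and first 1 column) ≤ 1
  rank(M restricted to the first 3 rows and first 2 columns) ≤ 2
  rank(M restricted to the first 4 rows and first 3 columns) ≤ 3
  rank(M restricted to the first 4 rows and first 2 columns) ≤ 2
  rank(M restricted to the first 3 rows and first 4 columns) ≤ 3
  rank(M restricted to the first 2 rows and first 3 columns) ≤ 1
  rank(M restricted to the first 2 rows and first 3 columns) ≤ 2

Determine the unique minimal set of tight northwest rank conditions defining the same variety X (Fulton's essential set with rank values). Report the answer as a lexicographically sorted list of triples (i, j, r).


Recovering R(i,j) via the rank-extension bound from the 10 conditions:

  i=1: 0 1 1 1
  i=2: 0 1 1 2
  i=3: 1 2 2 3
  i=4: 1 2 3 4

giving w = (2, 4, 1, 3) via Δ²R.

2 SE-corners of the 3-cell Rothe diagram give Ess(w):

[(2, 1, 0), (2, 3, 1)]


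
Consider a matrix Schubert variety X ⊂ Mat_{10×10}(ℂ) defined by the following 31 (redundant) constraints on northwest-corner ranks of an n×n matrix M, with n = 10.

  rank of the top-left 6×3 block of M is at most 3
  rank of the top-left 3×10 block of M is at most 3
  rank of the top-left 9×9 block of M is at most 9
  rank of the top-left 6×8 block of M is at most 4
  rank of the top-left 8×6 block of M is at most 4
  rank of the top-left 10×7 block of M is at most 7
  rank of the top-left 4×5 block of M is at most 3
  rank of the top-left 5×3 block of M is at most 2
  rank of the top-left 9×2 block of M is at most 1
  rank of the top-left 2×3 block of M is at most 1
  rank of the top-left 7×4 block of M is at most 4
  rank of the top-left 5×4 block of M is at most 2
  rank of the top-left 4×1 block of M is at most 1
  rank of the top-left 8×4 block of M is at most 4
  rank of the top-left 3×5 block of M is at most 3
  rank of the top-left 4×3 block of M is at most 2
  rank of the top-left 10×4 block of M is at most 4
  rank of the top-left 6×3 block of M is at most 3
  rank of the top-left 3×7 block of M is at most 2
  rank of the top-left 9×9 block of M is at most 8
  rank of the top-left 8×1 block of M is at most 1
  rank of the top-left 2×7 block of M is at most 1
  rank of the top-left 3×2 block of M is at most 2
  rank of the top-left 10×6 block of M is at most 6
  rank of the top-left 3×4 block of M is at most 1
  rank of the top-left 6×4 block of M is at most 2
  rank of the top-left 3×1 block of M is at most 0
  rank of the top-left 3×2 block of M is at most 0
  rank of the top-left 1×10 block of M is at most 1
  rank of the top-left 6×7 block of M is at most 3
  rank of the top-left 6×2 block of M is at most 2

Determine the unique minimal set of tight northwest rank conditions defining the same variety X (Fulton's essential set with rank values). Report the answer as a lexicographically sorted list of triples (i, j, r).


The tightest implied rank at each (i,j), from the 31 conditions:

  row 1: 0, 0, 1, 1, 1, 1, 1, 1, 1, 1
  row 2: 0, 0, 1, 1, 1, 1, 1, 2, 2, 2
  row 3: 0, 0, 1, 1, 2, 2, 2, 3, 3, 3
  row 4: 1, 1, 2, 2, 3, 3, 3, 4, 4, 4
  row 5: 1, 1, 2, 2, 3, 3, 3, 4, 5, 5
  row 6: 1, 1, 2, 2, 3, 3, 3, 4, 5, 6
  row 7: 1, 1, 2, 3, 4, 4, 4, 5, 6, 7
  row 8: 1, 1, 2, 3, 4, 4, 5, 6, 7, 8
  row 9: 1, 1, 2, 3, 4, 5, 6, 7, 8, 9
  row 10: 1, 2, 3, 4, 5, 6, 7, 8, 9, 10

reading off 1-entries of Δ²R: w = (3, 8, 5, 1, 9, 10, 4, 7, 6, 2).

7 SE-corners of the 23-cell Rothe diagram give Ess(w):

[(2, 7, 1), (3, 2, 0), (3, 4, 1), (6, 4, 2), (6, 7, 3), (8, 6, 4), (9, 2, 1)]


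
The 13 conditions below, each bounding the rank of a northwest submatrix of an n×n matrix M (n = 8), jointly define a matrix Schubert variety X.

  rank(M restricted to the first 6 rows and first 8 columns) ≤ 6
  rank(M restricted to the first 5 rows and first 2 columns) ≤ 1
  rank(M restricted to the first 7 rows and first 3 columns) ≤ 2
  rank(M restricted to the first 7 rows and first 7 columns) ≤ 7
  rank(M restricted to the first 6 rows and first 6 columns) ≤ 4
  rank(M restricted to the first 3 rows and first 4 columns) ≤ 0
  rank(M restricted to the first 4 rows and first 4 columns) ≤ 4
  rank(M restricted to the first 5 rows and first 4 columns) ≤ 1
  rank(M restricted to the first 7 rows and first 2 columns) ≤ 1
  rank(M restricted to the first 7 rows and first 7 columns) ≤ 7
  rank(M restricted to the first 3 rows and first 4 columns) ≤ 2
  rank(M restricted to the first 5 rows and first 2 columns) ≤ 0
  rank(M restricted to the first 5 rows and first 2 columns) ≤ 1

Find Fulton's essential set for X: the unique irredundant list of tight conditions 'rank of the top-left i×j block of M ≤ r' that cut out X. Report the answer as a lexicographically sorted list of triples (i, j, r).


Computing R[i][j] = min implied NW-rank bound (n=8, 13 conditions):

  i=1: 0 | 0 | 0 | 0 | 1 | 1 | 1 | 1
  i=2: 0 | 0 | 0 | 0 | 1 | 2 | 2 | 2
  i=3: 0 | 0 | 0 | 0 | 1 | 2 | 3 | 3
  i=4: 0 | 0 | 1 | 1 | 2 | 3 | 4 | 4
  i=5: 0 | 0 | 1 | 1 | 2 | 3 | 4 | 5
  i=6: 1 | 1 | 2 | 2 | 3 | 4 | 5 | 6
  i=7: 1 | 1 | 2 | 3 | 4 | 5 | 6 | 7
  i=8: 1 | 2 | 3 | 4 | 5 | 6 | 7 | 8

reading off 1-entries of Δ²R: w = (5, 6, 7, 3, 8, 1, 4, 2).

4 SE-corners of the 18-cell Rothe diagram give Ess(w):

[(3, 4, 0), (5, 2, 0), (5, 4, 1), (7, 2, 1)]


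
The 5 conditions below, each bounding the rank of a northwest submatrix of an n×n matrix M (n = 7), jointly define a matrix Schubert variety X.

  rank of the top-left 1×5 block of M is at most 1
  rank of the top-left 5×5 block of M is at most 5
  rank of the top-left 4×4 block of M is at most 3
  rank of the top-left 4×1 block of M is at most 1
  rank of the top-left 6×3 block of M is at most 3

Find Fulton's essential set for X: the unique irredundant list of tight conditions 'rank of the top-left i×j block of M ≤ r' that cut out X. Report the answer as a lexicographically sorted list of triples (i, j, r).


Reconstructing r_w from the 5 given conditions:

  R[1]: 1 1 1 1 1 1 1
  R[2]: 1 2 2 2 2 2 2
  R[3]: 1 2 3 3 3 3 3
  R[4]: 1 2 3 3 4 4 4
  R[5]: 1 2 3 4 5 5 5
  R[6]: 1 2 3 4 5 6 6
  R[7]: 1 2 3 4 5 6 7

so w = (1, 2, 3, 5, 4, 6, 7).

1 SE-corner of the 1-cell Rothe diagram gives Ess(w):

[(4, 4, 3)]


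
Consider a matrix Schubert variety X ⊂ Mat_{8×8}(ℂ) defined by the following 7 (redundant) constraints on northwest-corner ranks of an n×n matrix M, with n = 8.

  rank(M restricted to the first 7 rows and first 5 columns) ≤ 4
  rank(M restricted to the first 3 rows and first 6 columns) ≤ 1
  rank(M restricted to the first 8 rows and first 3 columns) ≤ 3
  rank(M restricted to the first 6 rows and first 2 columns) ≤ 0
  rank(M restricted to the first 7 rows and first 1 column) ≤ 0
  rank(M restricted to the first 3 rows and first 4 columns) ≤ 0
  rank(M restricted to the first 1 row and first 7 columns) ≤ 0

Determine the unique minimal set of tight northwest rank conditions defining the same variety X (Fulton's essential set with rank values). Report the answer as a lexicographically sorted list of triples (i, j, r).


Computing R[i][j] = min implied NW-rank bound (n=8, 7 conditions):

  i=1: 0, 0, 0, 0, 0, 0, 0, 1
  i=2: 0, 0, 0, 0, 1, 1, 1, 2
  i=3: 0, 0, 0, 0, 1, 1, 2, 3
  i=4: 0, 0, 1, 1, 2, 2, 3, 4
  i=5: 0, 0, 1, 2, 3, 3, 4, 5
  i=6: 0, 0, 1, 2, 3, 4, 5, 6
  i=7: 0, 1, 2, 3, 4, 5, 6, 7
  i=8: 1, 2, 3, 4, 5, 6, 7, 8

so w = (8, 5, 7, 3, 4, 6, 2, 1).

Fulton essential set (5 of the 23 Rothe cells):

[(1, 7, 0), (3, 4, 0), (3, 6, 1), (6, 2, 0), (7, 1, 0)]


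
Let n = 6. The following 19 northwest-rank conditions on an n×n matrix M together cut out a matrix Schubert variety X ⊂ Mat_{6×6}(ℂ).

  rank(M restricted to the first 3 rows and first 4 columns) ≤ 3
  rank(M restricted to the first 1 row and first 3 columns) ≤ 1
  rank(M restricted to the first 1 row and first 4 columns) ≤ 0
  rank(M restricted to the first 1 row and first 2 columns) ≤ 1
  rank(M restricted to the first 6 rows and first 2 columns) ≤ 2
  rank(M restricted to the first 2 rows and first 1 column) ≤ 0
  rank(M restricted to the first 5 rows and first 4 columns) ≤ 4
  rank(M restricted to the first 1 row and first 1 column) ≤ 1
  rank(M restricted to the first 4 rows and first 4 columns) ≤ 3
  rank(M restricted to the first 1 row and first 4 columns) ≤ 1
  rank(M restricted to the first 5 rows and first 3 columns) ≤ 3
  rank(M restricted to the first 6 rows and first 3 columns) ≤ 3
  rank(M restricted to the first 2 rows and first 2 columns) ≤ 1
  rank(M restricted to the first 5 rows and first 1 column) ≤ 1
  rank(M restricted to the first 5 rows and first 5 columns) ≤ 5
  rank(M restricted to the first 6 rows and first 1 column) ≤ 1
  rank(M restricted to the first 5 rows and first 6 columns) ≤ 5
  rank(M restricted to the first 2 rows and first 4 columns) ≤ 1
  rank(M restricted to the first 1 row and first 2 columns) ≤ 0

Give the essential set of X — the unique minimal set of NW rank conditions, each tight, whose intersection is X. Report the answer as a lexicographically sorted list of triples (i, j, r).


Rank table r_w(6×6) implied by the 19 constraints:

  R[1]: 0 0 0 0 1 1
  R[2]: 0 1 1 1 2 2
  R[3]: 1 2 2 2 3 3
  R[4]: 1 2 3 3 4 4
  R[5]: 1 2 3 4 5 5
  R[6]: 1 2 3 4 5 6

giving w = (5, 2, 1, 3, 4, 6) via Δ²R.

Rothe diagram D(w) (5 cells), 2 SE-corners (essential conditions):

[(1, 4, 0), (2, 1, 0)]


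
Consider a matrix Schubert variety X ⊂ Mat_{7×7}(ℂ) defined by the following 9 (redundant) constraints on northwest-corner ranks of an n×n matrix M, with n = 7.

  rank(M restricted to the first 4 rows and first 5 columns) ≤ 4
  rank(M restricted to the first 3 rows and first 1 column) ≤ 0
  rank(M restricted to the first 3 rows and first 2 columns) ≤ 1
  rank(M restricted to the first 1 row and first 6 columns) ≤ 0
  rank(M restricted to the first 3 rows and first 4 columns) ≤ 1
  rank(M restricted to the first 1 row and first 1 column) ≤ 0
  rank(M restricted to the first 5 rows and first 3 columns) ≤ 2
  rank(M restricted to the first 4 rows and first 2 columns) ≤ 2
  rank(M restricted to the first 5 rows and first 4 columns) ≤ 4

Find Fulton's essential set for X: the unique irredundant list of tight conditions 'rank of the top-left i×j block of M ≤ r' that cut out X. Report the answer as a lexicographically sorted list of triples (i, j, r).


Reconstructing r_w from the 9 given conditions:

  i=1: 0 | 0 | 0 | 0 | 0 | 0 | 1
  i=2: 0 | 1 | 1 | 1 | 1 | 1 | 2
  i=3: 0 | 1 | 1 | 1 | 2 | 2 | 3
  i=4: 1 | 2 | 2 | 2 | 3 | 3 | 4
  i=5: 1 | 2 | 2 | 3 | 4 | 4 | 5
  i=6: 1 | 2 | 3 | 4 | 5 | 5 | 6
  i=7: 1 | 2 | 3 | 4 | 5 | 6 | 7

hence w(1..7) = (7, 2, 5, 1, 4, 3, 6).

Rothe diagram D(w) (11 cells), 4 SE-corners (essential conditions):

[(1, 6, 0), (3, 1, 0), (3, 4, 1), (5, 3, 2)]


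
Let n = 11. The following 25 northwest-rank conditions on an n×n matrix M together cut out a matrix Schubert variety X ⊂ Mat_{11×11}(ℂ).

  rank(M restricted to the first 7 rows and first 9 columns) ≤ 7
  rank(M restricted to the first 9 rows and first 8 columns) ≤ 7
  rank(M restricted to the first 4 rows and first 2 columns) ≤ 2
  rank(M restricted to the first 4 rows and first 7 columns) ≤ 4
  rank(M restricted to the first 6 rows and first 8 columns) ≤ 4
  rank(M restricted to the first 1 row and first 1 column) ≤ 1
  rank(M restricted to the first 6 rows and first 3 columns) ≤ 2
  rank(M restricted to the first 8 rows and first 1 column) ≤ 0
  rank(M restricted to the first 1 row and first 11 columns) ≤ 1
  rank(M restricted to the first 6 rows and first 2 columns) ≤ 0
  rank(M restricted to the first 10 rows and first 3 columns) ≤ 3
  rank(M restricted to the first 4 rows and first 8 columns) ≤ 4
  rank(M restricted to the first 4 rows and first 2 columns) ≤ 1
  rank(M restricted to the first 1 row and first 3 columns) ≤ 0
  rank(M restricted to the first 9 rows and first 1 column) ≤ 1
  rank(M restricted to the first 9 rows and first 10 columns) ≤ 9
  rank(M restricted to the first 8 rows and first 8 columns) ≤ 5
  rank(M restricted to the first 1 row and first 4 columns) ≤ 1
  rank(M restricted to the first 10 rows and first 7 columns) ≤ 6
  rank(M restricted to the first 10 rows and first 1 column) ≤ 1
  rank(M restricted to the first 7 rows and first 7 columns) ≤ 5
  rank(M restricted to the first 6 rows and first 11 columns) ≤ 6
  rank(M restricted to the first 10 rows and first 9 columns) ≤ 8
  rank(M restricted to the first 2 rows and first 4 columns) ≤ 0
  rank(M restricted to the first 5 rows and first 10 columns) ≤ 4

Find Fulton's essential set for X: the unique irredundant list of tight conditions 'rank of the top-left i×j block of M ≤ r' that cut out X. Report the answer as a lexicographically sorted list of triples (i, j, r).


Reconstructing r_w from the 25 given conditions:

  row 1: 0  0  0  0  1  1  1  1  1  1  1
  row 2: 0  0  0  0  1  2  2  2  2  2  2
  row 3: 0  0  1  1  2  3  3  3  3  3  3
  row 4: 0  0  1  2  3  4  4  4  4  4  4
  row 5: 0  0  1  2  3  4  4  4  4  4  5
  row 6: 0  0  1  2  3  4  4  4  5  5  6
  row 7: 0  1  2  3  4  5  5  5  6  6  7
  row 8: 0  1  2  3  4  5  5  5  6  7  8
  row 9: 1  2  3  4  5  6  6  6  7  8  9
  row 10: 1  2  3  4  5  6  6  7  8  9  10
  row 11: 1  2  3  4  5  6  7  8  9  10  11

second differences of R give the permutation w = (5, 6, 3, 4, 11, 9, 2, 10, 1, 8, 7).

|D(w)|=27, |Ess(w)|=7:

[(2, 4, 0), (5, 10, 4), (6, 2, 0), (6, 8, 4), (8, 1, 0), (8, 8, 5), (10, 7, 6)]


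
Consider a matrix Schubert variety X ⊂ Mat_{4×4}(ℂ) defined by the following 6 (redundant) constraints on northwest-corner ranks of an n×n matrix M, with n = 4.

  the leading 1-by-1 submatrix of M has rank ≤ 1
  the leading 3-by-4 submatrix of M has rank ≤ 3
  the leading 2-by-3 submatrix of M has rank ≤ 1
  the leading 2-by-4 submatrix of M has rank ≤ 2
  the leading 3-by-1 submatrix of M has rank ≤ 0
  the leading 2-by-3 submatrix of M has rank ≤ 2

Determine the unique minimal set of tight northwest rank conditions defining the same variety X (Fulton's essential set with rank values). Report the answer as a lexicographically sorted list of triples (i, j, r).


Propagating the 6 rank bounds to every northwest block:

  R[1]: 0  1  1  1
  R[2]: 0  1  1  2
  R[3]: 0  1  2  3
  R[4]: 1  2  3  4

the unique w with this rank table is (2, 4, 3, 1).

|D(w)|=4, |Ess(w)|=2:

[(2, 3, 1), (3, 1, 0)]


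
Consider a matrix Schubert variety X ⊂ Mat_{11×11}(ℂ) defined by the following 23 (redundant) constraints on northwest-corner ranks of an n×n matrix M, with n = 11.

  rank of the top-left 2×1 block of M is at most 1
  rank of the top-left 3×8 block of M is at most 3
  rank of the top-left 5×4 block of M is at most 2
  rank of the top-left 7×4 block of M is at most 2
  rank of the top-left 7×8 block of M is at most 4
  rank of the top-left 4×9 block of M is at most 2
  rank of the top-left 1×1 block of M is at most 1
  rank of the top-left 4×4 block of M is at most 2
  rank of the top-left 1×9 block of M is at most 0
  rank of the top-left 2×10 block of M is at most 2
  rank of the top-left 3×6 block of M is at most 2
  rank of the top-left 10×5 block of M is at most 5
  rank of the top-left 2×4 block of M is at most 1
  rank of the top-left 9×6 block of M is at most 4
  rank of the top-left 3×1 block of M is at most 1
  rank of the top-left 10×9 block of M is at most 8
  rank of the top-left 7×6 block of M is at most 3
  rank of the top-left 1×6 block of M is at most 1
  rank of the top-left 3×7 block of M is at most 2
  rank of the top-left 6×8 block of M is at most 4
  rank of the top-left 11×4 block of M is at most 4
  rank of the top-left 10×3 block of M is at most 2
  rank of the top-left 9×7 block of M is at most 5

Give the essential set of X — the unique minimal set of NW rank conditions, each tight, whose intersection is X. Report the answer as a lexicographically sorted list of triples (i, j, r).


The tightest implied rank at each (i,j), from the 23 conditions:

  i=1: 0  0  0  0  0  0  0  0  0  1  1
  i=2: 1  1  1  1  1  1  1  1  1  2  2
  i=3: 1  2  2  2  2  2  2  2  2  3  3
  i=4: 1  2  2  2  2  2  2  2  2  3  4
  i=5: 1  2  2  2  3  3  3  3  3  4  5
  i=6: 1  2  2  2  3  3  4  4  4  5  6
  i=7: 1  2  2  2  3  3  4  4  5  6  7
  i=8: 1  2  2  3  4  4  5  5  6  7  8
  i=9: 1  2  2  3  4  4  5  6  7  8  9
  i=10: 1  2  2  3  4  5  6  7  8  9  10
  i=11: 1  2  3  4  5  6  7  8  9  10  11

second differences of R give the permutation w = (10, 1, 2, 11, 5, 7, 9, 4, 8, 6, 3).

Rothe diagram D(w) (29 cells), 7 SE-corners (essential conditions):

[(1, 9, 0), (4, 9, 2), (7, 4, 2), (7, 6, 3), (7, 8, 4), (9, 6, 4), (10, 3, 2)]


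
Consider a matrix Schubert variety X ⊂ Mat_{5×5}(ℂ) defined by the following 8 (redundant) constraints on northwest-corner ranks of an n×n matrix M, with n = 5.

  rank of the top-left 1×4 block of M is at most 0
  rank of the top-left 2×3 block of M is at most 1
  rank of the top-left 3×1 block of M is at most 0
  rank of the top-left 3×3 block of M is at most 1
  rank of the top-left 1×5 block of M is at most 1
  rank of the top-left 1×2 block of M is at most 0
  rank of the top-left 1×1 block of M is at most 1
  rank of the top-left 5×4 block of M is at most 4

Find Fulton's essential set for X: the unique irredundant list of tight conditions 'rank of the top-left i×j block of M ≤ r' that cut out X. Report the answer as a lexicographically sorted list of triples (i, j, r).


The tightest implied rank at each (i,j), from the 8 conditions:

  R[1]: 0, 0, 0, 0, 1
  R[2]: 0, 1, 1, 1, 2
  R[3]: 0, 1, 1, 2, 3
  R[4]: 1, 2, 2, 3, 4
  R[5]: 1, 2, 3, 4, 5

the unique w with this rank table is (5, 2, 4, 1, 3).

D(w) has 7 cells with 3 SE-corners; essential set:

[(1, 4, 0), (3, 1, 0), (3, 3, 1)]


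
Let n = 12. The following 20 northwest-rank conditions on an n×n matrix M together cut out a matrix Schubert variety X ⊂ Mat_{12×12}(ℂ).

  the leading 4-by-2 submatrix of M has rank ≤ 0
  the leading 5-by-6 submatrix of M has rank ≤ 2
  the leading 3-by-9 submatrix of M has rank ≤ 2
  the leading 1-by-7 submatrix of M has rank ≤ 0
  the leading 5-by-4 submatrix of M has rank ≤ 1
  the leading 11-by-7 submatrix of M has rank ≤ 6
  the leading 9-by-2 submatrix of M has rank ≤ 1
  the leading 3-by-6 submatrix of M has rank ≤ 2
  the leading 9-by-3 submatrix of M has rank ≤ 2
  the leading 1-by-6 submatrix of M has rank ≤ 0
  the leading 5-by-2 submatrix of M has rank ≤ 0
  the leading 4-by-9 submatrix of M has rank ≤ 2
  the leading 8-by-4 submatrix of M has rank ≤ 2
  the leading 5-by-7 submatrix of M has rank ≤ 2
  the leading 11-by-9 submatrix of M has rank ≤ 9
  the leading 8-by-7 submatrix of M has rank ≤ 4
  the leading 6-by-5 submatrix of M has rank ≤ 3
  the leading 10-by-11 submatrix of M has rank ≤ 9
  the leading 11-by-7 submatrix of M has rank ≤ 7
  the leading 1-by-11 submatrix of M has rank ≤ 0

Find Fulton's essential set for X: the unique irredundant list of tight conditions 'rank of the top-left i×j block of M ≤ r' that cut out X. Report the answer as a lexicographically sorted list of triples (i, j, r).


Recovering R(i,j) via the rank-extension bound from the 20 conditions:

  R[1]: 0 | 0 | 0 | 0 | 0 | 0 | 0 | 0 | 0 | 0 | 0 | 1
  R[2]: 0 | 0 | 1 | 1 | 1 | 1 | 1 | 1 | 1 | 1 | 1 | 2
  R[3]: 0 | 0 | 1 | 1 | 2 | 2 | 2 | 2 | 2 | 2 | 2 | 3
  R[4]: 0 | 0 | 1 | 1 | 2 | 2 | 2 | 2 | 2 | 3 | 3 | 4
  R[5]: 0 | 0 | 1 | 1 | 2 | 2 | 2 | 3 | 3 | 4 | 4 | 5
  R[6]: 1 | 1 | 2 | 2 | 3 | 3 | 3 | 4 | 4 | 5 | 5 | 6
  R[7]: 1 | 1 | 2 | 2 | 3 | 4 | 4 | 5 | 5 | 6 | 6 | 7
  R[8]: 1 | 1 | 2 | 2 | 3 | 4 | 4 | 5 | 6 | 7 | 7 | 8
  R[9]: 1 | 1 | 2 | 3 | 4 | 5 | 5 | 6 | 7 | 8 | 8 | 9
  R[10]: 1 | 2 | 3 | 4 | 5 | 6 | 6 | 7 | 8 | 9 | 9 | 10
  R[11]: 1 | 2 | 3 | 4 | 5 | 6 | 6 | 7 | 8 | 9 | 10 | 11
  R[12]: 1 | 2 | 3 | 4 | 5 | 6 | 7 | 8 | 9 | 10 | 11 | 12

reading off 1-entries of Δ²R: w = (12, 3, 5, 10, 8, 1, 6, 9, 4, 2, 11, 7).

Rothe diagram D(w) (35 cells), 9 SE-corners (essential conditions):

[(1, 11, 0), (4, 9, 2), (5, 2, 0), (5, 4, 1), (5, 7, 2), (8, 4, 2), (8, 7, 4), (9, 2, 1), (11, 7, 6)]


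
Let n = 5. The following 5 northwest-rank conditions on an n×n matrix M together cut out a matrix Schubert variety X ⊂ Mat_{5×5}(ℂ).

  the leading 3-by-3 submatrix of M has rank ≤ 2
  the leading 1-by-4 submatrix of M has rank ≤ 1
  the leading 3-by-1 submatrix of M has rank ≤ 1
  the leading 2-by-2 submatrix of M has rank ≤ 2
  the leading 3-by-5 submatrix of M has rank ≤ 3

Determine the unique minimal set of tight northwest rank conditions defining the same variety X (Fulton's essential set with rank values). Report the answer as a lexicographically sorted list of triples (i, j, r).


Computing R[i][j] = min implied NW-rank bound (n=5, 5 conditions):

  row 1: 1, 1, 1, 1, 1
  row 2: 1, 2, 2, 2, 2
  row 3: 1, 2, 2, 3, 3
  row 4: 1, 2, 3, 4, 4
  row 5: 1, 2, 3, 4, 5

hence w(1..5) = (1, 2, 4, 3, 5).

|D(w)|=1, |Ess(w)|=1:

[(3, 3, 2)]


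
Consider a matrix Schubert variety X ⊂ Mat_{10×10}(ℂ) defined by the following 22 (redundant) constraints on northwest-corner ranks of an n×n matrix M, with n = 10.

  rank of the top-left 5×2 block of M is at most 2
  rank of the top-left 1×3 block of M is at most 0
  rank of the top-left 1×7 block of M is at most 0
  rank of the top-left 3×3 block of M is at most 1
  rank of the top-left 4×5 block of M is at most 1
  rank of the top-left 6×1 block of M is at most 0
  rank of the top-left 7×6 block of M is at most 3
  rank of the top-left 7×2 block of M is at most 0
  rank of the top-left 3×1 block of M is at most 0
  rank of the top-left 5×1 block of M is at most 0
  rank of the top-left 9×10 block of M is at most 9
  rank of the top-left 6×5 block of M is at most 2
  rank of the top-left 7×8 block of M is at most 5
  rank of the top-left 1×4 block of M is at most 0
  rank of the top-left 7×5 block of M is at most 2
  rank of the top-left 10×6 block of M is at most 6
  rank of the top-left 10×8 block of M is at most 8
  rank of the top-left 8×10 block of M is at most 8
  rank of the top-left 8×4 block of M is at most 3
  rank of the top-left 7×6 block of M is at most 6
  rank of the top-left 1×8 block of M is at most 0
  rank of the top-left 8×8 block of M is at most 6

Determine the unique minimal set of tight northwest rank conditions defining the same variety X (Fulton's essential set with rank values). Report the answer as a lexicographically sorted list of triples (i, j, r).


Recovering R(i,j) via the rank-extension bound from the 22 conditions:

  row 1: 0  0  0  0  0  0  0  0  1  1
  row 2: 0  0  1  1  1  1  1  1  2  2
  row 3: 0  0  1  1  1  2  2  2  3  3
  row 4: 0  0  1  1  1  2  3  3  4  4
  row 5: 0  0  1  2  2  3  4  4  5  5
  row 6: 0  0  1  2  2  3  4  5  6  6
  row 7: 0  0  1  2  2  3  4  5  6  7
  row 8: 1  1  2  3  3  4  5  6  7  8
  row 9: 1  2  3  4  4  5  6  7  8  9
  row 10: 1  2  3  4  5  6  7  8  9  10

the unique w with this rank table is (9, 3, 6, 7, 4, 8, 10, 1, 2, 5).

4 SE-corners of the 26-cell Rothe diagram give Ess(w):

[(1, 8, 0), (4, 5, 1), (7, 2, 0), (7, 5, 2)]


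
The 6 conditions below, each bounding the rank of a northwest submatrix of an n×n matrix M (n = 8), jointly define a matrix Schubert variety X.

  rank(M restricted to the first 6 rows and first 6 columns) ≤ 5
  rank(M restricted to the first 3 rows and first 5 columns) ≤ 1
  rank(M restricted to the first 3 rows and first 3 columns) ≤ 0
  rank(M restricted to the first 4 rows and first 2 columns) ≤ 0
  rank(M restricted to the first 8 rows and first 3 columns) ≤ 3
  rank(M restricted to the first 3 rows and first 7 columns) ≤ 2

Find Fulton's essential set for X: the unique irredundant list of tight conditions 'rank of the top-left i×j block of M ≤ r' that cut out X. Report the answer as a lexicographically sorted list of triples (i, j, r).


The tightest implied rank at each (i,j), from the 6 conditions:

  i=1: 0 0 0 1 1 1 1 1
  i=2: 0 0 0 1 1 2 2 2
  i=3: 0 0 0 1 1 2 2 3
  i=4: 0 0 1 2 2 3 3 4
  i=5: 1 1 2 3 3 4 4 5
  i=6: 1 2 3 4 4 5 5 6
  i=7: 1 2 3 4 5 6 6 7
  i=8: 1 2 3 4 5 6 7 8

second differences of R give the permutation w = (4, 6, 8, 3, 1, 2, 5, 7).

Fulton essential set (4 of the 14 Rothe cells):

[(3, 3, 0), (3, 5, 1), (3, 7, 2), (4, 2, 0)]


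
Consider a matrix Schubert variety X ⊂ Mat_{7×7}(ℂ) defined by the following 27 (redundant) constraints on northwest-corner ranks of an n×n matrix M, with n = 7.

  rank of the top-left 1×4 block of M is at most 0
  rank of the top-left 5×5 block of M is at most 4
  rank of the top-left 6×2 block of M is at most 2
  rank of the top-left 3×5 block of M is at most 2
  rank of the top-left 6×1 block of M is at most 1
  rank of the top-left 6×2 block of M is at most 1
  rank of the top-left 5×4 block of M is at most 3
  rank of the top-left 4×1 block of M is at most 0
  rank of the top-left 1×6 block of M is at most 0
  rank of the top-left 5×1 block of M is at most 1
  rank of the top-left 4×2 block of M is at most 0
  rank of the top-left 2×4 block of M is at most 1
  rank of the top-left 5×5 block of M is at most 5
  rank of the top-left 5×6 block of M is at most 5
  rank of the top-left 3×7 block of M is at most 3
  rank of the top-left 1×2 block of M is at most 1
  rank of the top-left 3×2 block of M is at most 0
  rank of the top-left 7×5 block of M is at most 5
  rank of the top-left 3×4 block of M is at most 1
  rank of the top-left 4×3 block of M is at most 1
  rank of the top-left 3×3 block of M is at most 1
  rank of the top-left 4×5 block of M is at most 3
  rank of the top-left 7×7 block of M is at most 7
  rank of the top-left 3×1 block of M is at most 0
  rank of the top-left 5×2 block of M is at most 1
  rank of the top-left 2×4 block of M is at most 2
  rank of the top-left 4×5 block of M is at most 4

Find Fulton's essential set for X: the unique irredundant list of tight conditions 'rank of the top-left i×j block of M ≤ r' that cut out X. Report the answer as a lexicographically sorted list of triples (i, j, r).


Recovering R(i,j) via the rank-extension bound from the 27 conditions:

  row 1: 0 0 0 0 0 0 1
  row 2: 0 0 1 1 1 1 2
  row 3: 0 0 1 1 2 2 3
  row 4: 0 0 1 2 3 3 4
  row 5: 1 1 2 3 4 4 5
  row 6: 1 1 2 3 4 5 6
  row 7: 1 2 3 4 5 6 7

reading off 1-entries of Δ²R: w = (7, 3, 5, 4, 1, 6, 2).

Fulton essential set (4 of the 14 Rothe cells):

[(1, 6, 0), (3, 4, 1), (4, 2, 0), (6, 2, 1)]
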